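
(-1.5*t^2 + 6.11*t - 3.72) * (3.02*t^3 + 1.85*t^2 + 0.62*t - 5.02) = -4.53*t^5 + 15.6772*t^4 - 0.860899999999999*t^3 + 4.4362*t^2 - 32.9786*t + 18.6744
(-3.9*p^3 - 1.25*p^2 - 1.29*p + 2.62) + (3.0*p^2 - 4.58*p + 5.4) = -3.9*p^3 + 1.75*p^2 - 5.87*p + 8.02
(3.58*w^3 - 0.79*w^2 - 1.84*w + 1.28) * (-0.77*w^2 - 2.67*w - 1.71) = -2.7566*w^5 - 8.9503*w^4 - 2.5957*w^3 + 5.2781*w^2 - 0.2712*w - 2.1888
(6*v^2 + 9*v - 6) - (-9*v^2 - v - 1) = 15*v^2 + 10*v - 5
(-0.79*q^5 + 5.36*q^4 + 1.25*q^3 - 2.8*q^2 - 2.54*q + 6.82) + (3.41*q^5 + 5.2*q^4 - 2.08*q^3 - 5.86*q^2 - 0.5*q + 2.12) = 2.62*q^5 + 10.56*q^4 - 0.83*q^3 - 8.66*q^2 - 3.04*q + 8.94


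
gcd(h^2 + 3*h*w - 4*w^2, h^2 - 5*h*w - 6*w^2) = 1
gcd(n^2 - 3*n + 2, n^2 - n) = n - 1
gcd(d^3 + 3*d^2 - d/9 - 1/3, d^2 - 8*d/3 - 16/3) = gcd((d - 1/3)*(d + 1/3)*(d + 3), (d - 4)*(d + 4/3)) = 1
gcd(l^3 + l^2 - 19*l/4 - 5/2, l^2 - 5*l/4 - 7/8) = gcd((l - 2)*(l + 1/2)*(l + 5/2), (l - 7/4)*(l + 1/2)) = l + 1/2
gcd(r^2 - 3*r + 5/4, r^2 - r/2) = r - 1/2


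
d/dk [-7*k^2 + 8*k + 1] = 8 - 14*k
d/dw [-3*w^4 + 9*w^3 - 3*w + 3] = -12*w^3 + 27*w^2 - 3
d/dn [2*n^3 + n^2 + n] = 6*n^2 + 2*n + 1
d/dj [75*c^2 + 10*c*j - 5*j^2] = 10*c - 10*j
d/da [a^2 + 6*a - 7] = 2*a + 6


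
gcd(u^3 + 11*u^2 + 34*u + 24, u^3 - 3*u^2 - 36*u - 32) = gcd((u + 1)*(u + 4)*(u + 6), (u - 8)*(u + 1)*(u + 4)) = u^2 + 5*u + 4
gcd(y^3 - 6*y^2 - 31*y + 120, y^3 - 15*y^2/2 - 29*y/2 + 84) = y^2 - 11*y + 24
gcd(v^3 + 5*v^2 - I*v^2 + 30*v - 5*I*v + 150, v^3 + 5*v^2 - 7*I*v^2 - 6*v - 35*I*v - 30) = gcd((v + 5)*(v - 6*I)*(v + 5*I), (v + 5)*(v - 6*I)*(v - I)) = v^2 + v*(5 - 6*I) - 30*I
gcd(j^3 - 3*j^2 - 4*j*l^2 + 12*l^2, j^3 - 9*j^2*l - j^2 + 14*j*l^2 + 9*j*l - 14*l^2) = j - 2*l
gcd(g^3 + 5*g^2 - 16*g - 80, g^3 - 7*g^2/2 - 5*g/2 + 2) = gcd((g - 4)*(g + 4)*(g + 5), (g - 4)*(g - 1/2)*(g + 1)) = g - 4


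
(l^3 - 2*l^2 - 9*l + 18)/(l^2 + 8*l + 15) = (l^2 - 5*l + 6)/(l + 5)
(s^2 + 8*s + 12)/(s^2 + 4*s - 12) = (s + 2)/(s - 2)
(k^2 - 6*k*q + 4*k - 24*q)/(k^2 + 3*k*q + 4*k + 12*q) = (k - 6*q)/(k + 3*q)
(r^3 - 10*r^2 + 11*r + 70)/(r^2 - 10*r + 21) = (r^2 - 3*r - 10)/(r - 3)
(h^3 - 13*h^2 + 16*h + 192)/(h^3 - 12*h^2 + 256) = (h + 3)/(h + 4)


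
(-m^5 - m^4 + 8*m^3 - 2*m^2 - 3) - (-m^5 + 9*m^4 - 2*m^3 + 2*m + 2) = -10*m^4 + 10*m^3 - 2*m^2 - 2*m - 5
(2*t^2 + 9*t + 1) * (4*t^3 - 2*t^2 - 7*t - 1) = 8*t^5 + 32*t^4 - 28*t^3 - 67*t^2 - 16*t - 1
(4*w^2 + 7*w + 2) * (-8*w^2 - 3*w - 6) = -32*w^4 - 68*w^3 - 61*w^2 - 48*w - 12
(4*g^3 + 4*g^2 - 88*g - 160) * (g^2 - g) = 4*g^5 - 92*g^3 - 72*g^2 + 160*g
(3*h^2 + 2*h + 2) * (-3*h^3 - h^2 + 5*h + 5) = -9*h^5 - 9*h^4 + 7*h^3 + 23*h^2 + 20*h + 10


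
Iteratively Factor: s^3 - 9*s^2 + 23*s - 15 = (s - 3)*(s^2 - 6*s + 5) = (s - 3)*(s - 1)*(s - 5)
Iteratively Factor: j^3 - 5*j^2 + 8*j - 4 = (j - 2)*(j^2 - 3*j + 2) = (j - 2)*(j - 1)*(j - 2)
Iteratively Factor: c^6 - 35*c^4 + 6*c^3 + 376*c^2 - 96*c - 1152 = (c + 4)*(c^5 - 4*c^4 - 19*c^3 + 82*c^2 + 48*c - 288) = (c - 3)*(c + 4)*(c^4 - c^3 - 22*c^2 + 16*c + 96) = (c - 4)*(c - 3)*(c + 4)*(c^3 + 3*c^2 - 10*c - 24) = (c - 4)*(c - 3)*(c + 4)^2*(c^2 - c - 6) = (c - 4)*(c - 3)*(c + 2)*(c + 4)^2*(c - 3)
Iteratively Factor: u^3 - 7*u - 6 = (u + 2)*(u^2 - 2*u - 3) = (u + 1)*(u + 2)*(u - 3)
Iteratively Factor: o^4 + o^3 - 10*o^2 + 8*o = (o)*(o^3 + o^2 - 10*o + 8) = o*(o - 1)*(o^2 + 2*o - 8) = o*(o - 1)*(o + 4)*(o - 2)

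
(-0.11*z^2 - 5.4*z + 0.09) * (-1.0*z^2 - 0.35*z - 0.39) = 0.11*z^4 + 5.4385*z^3 + 1.8429*z^2 + 2.0745*z - 0.0351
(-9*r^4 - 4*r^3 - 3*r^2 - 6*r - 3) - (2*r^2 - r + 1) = -9*r^4 - 4*r^3 - 5*r^2 - 5*r - 4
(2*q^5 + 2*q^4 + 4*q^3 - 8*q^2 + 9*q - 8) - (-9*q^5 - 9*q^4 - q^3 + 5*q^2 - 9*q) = 11*q^5 + 11*q^4 + 5*q^3 - 13*q^2 + 18*q - 8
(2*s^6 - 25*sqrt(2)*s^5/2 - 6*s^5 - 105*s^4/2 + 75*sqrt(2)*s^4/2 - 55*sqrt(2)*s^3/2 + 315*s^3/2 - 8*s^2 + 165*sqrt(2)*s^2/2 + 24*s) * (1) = 2*s^6 - 25*sqrt(2)*s^5/2 - 6*s^5 - 105*s^4/2 + 75*sqrt(2)*s^4/2 - 55*sqrt(2)*s^3/2 + 315*s^3/2 - 8*s^2 + 165*sqrt(2)*s^2/2 + 24*s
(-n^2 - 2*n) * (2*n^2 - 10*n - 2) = -2*n^4 + 6*n^3 + 22*n^2 + 4*n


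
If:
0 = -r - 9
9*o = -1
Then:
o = -1/9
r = -9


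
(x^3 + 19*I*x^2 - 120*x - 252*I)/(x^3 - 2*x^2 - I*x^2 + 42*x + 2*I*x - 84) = (x^2 + 13*I*x - 42)/(x^2 - x*(2 + 7*I) + 14*I)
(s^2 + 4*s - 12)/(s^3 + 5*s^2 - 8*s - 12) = 1/(s + 1)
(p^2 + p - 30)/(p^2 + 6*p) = (p - 5)/p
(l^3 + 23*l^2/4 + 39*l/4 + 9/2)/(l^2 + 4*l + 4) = (4*l^2 + 15*l + 9)/(4*(l + 2))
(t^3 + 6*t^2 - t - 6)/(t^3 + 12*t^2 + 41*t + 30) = (t - 1)/(t + 5)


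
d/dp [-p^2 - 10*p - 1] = -2*p - 10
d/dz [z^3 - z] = 3*z^2 - 1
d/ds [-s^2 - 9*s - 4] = -2*s - 9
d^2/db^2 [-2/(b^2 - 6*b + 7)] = 4*(b^2 - 6*b - 4*(b - 3)^2 + 7)/(b^2 - 6*b + 7)^3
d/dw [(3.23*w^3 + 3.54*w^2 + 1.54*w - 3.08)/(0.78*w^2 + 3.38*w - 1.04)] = (2.5194*w^4 + 21.8348*w^3 + 0.686399999999999*w^2 - 2.5584*w + 8.8088)/(0.6084*w^4 + 5.2728*w^3 + 9.802*w^2 - 7.0304*w + 1.0816)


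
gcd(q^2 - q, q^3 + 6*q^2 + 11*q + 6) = 1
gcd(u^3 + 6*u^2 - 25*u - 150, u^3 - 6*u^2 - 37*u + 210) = u^2 + u - 30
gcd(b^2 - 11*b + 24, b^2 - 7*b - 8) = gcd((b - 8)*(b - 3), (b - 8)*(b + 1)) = b - 8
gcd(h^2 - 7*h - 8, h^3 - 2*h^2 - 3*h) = h + 1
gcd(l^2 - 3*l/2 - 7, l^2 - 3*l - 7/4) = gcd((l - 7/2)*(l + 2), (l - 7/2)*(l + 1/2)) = l - 7/2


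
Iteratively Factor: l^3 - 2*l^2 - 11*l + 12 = (l - 1)*(l^2 - l - 12) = (l - 1)*(l + 3)*(l - 4)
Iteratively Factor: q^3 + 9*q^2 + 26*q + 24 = (q + 2)*(q^2 + 7*q + 12) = (q + 2)*(q + 4)*(q + 3)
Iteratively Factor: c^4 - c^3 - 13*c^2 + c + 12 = (c - 1)*(c^3 - 13*c - 12) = (c - 4)*(c - 1)*(c^2 + 4*c + 3) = (c - 4)*(c - 1)*(c + 1)*(c + 3)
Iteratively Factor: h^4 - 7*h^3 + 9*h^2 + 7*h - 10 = (h - 5)*(h^3 - 2*h^2 - h + 2) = (h - 5)*(h - 2)*(h^2 - 1) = (h - 5)*(h - 2)*(h - 1)*(h + 1)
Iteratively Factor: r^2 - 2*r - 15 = (r - 5)*(r + 3)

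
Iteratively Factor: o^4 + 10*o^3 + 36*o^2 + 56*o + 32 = (o + 2)*(o^3 + 8*o^2 + 20*o + 16) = (o + 2)*(o + 4)*(o^2 + 4*o + 4) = (o + 2)^2*(o + 4)*(o + 2)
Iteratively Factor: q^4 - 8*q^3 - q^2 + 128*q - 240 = (q - 3)*(q^3 - 5*q^2 - 16*q + 80) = (q - 4)*(q - 3)*(q^2 - q - 20) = (q - 4)*(q - 3)*(q + 4)*(q - 5)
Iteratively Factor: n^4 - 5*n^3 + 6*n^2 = (n - 3)*(n^3 - 2*n^2) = n*(n - 3)*(n^2 - 2*n) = n*(n - 3)*(n - 2)*(n)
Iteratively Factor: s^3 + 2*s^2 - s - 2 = (s + 1)*(s^2 + s - 2) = (s + 1)*(s + 2)*(s - 1)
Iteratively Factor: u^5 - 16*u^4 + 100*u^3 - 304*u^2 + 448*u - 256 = (u - 4)*(u^4 - 12*u^3 + 52*u^2 - 96*u + 64) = (u - 4)^2*(u^3 - 8*u^2 + 20*u - 16) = (u - 4)^2*(u - 2)*(u^2 - 6*u + 8) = (u - 4)^3*(u - 2)*(u - 2)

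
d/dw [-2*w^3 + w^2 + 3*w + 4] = -6*w^2 + 2*w + 3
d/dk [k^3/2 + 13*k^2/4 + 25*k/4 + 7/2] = 3*k^2/2 + 13*k/2 + 25/4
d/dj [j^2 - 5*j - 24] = 2*j - 5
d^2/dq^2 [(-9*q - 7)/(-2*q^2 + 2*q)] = (q*(2 - 27*q)*(q - 1) + (2*q - 1)^2*(9*q + 7))/(q^3*(q - 1)^3)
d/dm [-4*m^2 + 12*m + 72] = 12 - 8*m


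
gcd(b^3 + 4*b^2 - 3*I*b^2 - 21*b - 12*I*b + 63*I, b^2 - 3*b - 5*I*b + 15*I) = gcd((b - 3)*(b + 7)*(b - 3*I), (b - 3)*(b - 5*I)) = b - 3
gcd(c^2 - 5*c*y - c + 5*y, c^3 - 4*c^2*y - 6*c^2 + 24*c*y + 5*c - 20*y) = c - 1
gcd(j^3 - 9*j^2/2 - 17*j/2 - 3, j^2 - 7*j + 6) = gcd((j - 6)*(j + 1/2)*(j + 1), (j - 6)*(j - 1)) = j - 6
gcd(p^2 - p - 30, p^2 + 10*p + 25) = p + 5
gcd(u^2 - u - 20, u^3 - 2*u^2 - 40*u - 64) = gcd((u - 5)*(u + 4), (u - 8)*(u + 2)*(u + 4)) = u + 4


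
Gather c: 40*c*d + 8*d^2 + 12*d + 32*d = 40*c*d + 8*d^2 + 44*d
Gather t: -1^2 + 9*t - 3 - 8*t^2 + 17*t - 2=-8*t^2 + 26*t - 6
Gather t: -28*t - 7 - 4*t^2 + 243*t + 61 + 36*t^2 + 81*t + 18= 32*t^2 + 296*t + 72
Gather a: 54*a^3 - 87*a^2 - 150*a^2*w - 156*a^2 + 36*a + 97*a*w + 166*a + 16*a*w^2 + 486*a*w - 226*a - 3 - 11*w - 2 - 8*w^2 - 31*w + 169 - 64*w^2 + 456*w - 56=54*a^3 + a^2*(-150*w - 243) + a*(16*w^2 + 583*w - 24) - 72*w^2 + 414*w + 108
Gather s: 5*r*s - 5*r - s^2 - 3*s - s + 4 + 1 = -5*r - s^2 + s*(5*r - 4) + 5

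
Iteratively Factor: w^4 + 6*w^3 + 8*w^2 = (w)*(w^3 + 6*w^2 + 8*w) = w*(w + 2)*(w^2 + 4*w) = w*(w + 2)*(w + 4)*(w)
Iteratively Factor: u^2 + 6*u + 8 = (u + 4)*(u + 2)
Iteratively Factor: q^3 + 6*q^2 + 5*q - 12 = (q + 4)*(q^2 + 2*q - 3) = (q + 3)*(q + 4)*(q - 1)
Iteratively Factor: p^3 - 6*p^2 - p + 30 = (p + 2)*(p^2 - 8*p + 15) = (p - 5)*(p + 2)*(p - 3)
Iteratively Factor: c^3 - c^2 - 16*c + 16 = (c - 4)*(c^2 + 3*c - 4) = (c - 4)*(c - 1)*(c + 4)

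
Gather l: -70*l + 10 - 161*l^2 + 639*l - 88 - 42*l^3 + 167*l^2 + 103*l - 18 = -42*l^3 + 6*l^2 + 672*l - 96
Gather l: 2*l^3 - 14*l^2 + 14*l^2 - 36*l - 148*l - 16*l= 2*l^3 - 200*l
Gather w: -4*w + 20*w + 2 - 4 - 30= 16*w - 32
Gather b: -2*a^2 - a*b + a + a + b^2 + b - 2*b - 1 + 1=-2*a^2 + 2*a + b^2 + b*(-a - 1)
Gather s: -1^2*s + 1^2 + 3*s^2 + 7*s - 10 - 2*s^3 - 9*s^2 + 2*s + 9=-2*s^3 - 6*s^2 + 8*s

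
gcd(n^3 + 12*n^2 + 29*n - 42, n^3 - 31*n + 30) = n^2 + 5*n - 6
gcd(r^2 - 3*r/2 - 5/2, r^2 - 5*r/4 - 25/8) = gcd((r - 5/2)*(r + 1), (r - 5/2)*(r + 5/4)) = r - 5/2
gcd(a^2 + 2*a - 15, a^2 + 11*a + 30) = a + 5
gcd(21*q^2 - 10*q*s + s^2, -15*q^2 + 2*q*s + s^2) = 3*q - s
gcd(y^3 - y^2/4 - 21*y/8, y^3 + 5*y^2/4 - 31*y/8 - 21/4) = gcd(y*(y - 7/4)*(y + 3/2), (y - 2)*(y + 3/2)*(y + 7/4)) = y + 3/2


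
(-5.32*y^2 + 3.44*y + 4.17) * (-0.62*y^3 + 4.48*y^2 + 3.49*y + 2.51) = 3.2984*y^5 - 25.9664*y^4 - 5.741*y^3 + 17.334*y^2 + 23.1877*y + 10.4667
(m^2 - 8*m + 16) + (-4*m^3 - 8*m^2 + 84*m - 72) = -4*m^3 - 7*m^2 + 76*m - 56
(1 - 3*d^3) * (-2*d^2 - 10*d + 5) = 6*d^5 + 30*d^4 - 15*d^3 - 2*d^2 - 10*d + 5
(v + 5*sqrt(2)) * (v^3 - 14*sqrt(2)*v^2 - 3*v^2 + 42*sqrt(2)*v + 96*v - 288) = v^4 - 9*sqrt(2)*v^3 - 3*v^3 - 44*v^2 + 27*sqrt(2)*v^2 + 132*v + 480*sqrt(2)*v - 1440*sqrt(2)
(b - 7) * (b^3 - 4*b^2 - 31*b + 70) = b^4 - 11*b^3 - 3*b^2 + 287*b - 490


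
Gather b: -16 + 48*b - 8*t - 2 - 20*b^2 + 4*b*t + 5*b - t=-20*b^2 + b*(4*t + 53) - 9*t - 18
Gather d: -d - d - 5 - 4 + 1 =-2*d - 8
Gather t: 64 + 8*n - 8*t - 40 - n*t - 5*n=3*n + t*(-n - 8) + 24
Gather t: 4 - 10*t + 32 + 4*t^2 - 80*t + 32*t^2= 36*t^2 - 90*t + 36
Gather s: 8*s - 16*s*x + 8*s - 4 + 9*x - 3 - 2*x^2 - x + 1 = s*(16 - 16*x) - 2*x^2 + 8*x - 6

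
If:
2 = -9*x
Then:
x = -2/9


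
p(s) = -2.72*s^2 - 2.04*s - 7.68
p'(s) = -5.44*s - 2.04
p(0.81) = -11.12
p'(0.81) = -6.45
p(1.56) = -17.48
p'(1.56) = -10.53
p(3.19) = -41.87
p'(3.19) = -19.39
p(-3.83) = -39.77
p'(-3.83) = 18.80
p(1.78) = -19.93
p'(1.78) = -11.72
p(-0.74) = -7.66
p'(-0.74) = 1.99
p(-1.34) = -9.83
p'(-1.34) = 5.25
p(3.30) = -44.03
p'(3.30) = -19.99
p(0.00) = -7.68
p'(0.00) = -2.04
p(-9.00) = -209.64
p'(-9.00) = 46.92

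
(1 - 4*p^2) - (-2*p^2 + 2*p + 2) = -2*p^2 - 2*p - 1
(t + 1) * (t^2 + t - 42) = t^3 + 2*t^2 - 41*t - 42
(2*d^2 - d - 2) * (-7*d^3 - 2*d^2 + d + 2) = -14*d^5 + 3*d^4 + 18*d^3 + 7*d^2 - 4*d - 4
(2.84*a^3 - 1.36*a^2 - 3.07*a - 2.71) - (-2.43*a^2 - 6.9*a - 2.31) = 2.84*a^3 + 1.07*a^2 + 3.83*a - 0.4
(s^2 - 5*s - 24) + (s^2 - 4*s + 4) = 2*s^2 - 9*s - 20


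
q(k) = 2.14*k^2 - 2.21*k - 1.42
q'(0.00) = -2.21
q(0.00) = -1.42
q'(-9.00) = -40.73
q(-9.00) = 191.81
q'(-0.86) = -5.89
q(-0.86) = 2.06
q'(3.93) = 14.61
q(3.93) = 22.95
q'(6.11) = 23.94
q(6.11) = 64.97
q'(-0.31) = -3.54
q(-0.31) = -0.53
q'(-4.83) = -22.88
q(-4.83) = 59.18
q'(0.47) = -0.20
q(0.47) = -1.99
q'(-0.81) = -5.68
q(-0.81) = 1.77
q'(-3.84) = -18.65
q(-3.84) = 38.62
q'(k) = 4.28*k - 2.21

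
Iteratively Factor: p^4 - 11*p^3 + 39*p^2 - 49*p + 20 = (p - 5)*(p^3 - 6*p^2 + 9*p - 4) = (p - 5)*(p - 1)*(p^2 - 5*p + 4) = (p - 5)*(p - 4)*(p - 1)*(p - 1)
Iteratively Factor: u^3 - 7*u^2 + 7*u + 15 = (u - 3)*(u^2 - 4*u - 5) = (u - 5)*(u - 3)*(u + 1)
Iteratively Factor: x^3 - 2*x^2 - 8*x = (x + 2)*(x^2 - 4*x) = x*(x + 2)*(x - 4)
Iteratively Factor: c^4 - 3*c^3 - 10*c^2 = (c - 5)*(c^3 + 2*c^2) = (c - 5)*(c + 2)*(c^2) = c*(c - 5)*(c + 2)*(c)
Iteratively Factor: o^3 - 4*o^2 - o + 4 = (o - 1)*(o^2 - 3*o - 4) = (o - 4)*(o - 1)*(o + 1)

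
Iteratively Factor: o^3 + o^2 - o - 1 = (o + 1)*(o^2 - 1) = (o + 1)^2*(o - 1)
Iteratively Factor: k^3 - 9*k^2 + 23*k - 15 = (k - 5)*(k^2 - 4*k + 3) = (k - 5)*(k - 1)*(k - 3)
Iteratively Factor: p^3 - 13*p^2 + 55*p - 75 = (p - 5)*(p^2 - 8*p + 15) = (p - 5)^2*(p - 3)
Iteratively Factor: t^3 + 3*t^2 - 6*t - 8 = (t + 1)*(t^2 + 2*t - 8) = (t + 1)*(t + 4)*(t - 2)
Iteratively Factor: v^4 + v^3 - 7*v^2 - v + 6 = (v + 1)*(v^3 - 7*v + 6) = (v + 1)*(v + 3)*(v^2 - 3*v + 2) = (v - 2)*(v + 1)*(v + 3)*(v - 1)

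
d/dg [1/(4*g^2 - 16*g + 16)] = (2 - g)/(2*(g^2 - 4*g + 4)^2)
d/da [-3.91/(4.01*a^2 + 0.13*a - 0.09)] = (31.3582*a + 0.5083)/(4.01*a^2 + 0.13*a - 0.09)^2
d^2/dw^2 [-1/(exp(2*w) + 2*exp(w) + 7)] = 2*(-4*(exp(w) + 1)^2*exp(w) + (2*exp(w) + 1)*(exp(2*w) + 2*exp(w) + 7))*exp(w)/(exp(2*w) + 2*exp(w) + 7)^3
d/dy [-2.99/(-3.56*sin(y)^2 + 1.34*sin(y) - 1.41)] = (4.0066 - 21.2888*sin(y))*cos(y)/(3.56*sin(y)^2 - 1.34*sin(y) + 1.41)^2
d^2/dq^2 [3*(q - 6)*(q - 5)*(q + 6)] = 18*q - 30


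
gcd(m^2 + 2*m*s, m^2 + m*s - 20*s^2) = 1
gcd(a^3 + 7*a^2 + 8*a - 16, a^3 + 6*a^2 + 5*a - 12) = a^2 + 3*a - 4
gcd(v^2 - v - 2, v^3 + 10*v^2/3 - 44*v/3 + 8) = v - 2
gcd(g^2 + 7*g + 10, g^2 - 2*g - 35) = g + 5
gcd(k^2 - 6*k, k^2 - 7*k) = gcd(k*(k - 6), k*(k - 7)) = k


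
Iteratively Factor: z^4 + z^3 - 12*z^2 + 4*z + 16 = (z - 2)*(z^3 + 3*z^2 - 6*z - 8) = (z - 2)^2*(z^2 + 5*z + 4) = (z - 2)^2*(z + 4)*(z + 1)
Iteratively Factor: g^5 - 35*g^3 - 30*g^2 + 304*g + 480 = (g - 4)*(g^4 + 4*g^3 - 19*g^2 - 106*g - 120) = (g - 4)*(g + 3)*(g^3 + g^2 - 22*g - 40) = (g - 5)*(g - 4)*(g + 3)*(g^2 + 6*g + 8) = (g - 5)*(g - 4)*(g + 3)*(g + 4)*(g + 2)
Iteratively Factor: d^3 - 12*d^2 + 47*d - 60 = (d - 3)*(d^2 - 9*d + 20) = (d - 4)*(d - 3)*(d - 5)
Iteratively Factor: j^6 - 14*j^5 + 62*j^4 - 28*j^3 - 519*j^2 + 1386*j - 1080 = (j - 4)*(j^5 - 10*j^4 + 22*j^3 + 60*j^2 - 279*j + 270) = (j - 4)*(j - 3)*(j^4 - 7*j^3 + j^2 + 63*j - 90) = (j - 5)*(j - 4)*(j - 3)*(j^3 - 2*j^2 - 9*j + 18) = (j - 5)*(j - 4)*(j - 3)*(j - 2)*(j^2 - 9) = (j - 5)*(j - 4)*(j - 3)*(j - 2)*(j + 3)*(j - 3)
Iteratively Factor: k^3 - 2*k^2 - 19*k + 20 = (k + 4)*(k^2 - 6*k + 5) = (k - 1)*(k + 4)*(k - 5)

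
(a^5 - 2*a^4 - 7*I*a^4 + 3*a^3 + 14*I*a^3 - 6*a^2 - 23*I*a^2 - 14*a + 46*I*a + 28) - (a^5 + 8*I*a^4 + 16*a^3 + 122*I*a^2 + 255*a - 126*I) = -2*a^4 - 15*I*a^4 - 13*a^3 + 14*I*a^3 - 6*a^2 - 145*I*a^2 - 269*a + 46*I*a + 28 + 126*I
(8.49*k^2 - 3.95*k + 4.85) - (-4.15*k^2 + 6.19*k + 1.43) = 12.64*k^2 - 10.14*k + 3.42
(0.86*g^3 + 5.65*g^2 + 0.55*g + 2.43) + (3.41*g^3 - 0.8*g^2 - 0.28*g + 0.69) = 4.27*g^3 + 4.85*g^2 + 0.27*g + 3.12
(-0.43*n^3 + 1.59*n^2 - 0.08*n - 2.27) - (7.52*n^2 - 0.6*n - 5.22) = -0.43*n^3 - 5.93*n^2 + 0.52*n + 2.95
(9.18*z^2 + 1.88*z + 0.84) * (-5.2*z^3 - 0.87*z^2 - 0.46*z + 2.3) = -47.736*z^5 - 17.7626*z^4 - 10.2264*z^3 + 19.5184*z^2 + 3.9376*z + 1.932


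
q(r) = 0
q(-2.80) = 0.00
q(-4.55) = 0.00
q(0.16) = 0.00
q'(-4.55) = 0.00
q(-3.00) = 0.00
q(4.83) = 0.00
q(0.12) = 0.00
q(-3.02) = 0.00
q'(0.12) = 0.00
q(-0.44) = 0.00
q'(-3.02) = 0.00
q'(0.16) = 0.00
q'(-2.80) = 0.00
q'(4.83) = 0.00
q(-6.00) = 0.00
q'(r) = 0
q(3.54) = 0.00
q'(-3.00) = 0.00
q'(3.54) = 0.00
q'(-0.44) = 0.00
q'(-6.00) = 0.00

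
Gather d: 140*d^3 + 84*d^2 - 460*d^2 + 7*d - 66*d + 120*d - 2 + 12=140*d^3 - 376*d^2 + 61*d + 10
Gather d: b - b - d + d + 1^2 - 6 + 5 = 0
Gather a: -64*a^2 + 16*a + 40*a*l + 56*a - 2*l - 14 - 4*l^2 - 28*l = -64*a^2 + a*(40*l + 72) - 4*l^2 - 30*l - 14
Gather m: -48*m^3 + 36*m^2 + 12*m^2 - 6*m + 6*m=-48*m^3 + 48*m^2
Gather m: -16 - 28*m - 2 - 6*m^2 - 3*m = -6*m^2 - 31*m - 18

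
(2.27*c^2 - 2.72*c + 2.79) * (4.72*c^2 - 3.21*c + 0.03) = 10.7144*c^4 - 20.1251*c^3 + 21.9681*c^2 - 9.0375*c + 0.0837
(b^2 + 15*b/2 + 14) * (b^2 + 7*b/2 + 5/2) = b^4 + 11*b^3 + 171*b^2/4 + 271*b/4 + 35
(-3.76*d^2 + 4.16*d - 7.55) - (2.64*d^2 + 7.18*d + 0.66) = -6.4*d^2 - 3.02*d - 8.21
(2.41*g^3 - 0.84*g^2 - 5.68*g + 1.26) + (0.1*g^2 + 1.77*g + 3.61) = 2.41*g^3 - 0.74*g^2 - 3.91*g + 4.87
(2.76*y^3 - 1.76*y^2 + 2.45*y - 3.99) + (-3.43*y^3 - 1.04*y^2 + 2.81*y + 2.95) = -0.67*y^3 - 2.8*y^2 + 5.26*y - 1.04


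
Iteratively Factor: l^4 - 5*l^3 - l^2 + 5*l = (l + 1)*(l^3 - 6*l^2 + 5*l) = (l - 5)*(l + 1)*(l^2 - l) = l*(l - 5)*(l + 1)*(l - 1)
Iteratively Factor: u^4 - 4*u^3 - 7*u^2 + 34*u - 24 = (u - 4)*(u^3 - 7*u + 6) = (u - 4)*(u + 3)*(u^2 - 3*u + 2) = (u - 4)*(u - 1)*(u + 3)*(u - 2)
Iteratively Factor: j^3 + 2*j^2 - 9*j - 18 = (j - 3)*(j^2 + 5*j + 6) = (j - 3)*(j + 3)*(j + 2)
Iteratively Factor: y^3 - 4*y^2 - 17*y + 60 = (y - 3)*(y^2 - y - 20) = (y - 5)*(y - 3)*(y + 4)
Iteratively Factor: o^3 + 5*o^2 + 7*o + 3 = (o + 1)*(o^2 + 4*o + 3) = (o + 1)^2*(o + 3)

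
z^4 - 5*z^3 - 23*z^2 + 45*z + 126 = (z - 7)*(z - 3)*(z + 2)*(z + 3)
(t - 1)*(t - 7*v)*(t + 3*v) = t^3 - 4*t^2*v - t^2 - 21*t*v^2 + 4*t*v + 21*v^2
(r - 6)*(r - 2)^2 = r^3 - 10*r^2 + 28*r - 24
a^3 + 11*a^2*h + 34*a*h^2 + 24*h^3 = (a + h)*(a + 4*h)*(a + 6*h)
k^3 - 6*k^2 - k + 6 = (k - 6)*(k - 1)*(k + 1)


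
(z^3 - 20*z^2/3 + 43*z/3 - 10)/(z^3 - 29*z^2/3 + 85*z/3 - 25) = (z - 2)/(z - 5)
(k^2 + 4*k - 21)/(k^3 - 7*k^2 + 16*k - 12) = (k + 7)/(k^2 - 4*k + 4)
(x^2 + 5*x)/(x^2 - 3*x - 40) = x/(x - 8)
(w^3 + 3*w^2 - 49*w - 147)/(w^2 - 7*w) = w + 10 + 21/w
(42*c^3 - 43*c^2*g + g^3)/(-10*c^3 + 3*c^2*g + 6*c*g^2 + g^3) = (-42*c^2 + c*g + g^2)/(10*c^2 + 7*c*g + g^2)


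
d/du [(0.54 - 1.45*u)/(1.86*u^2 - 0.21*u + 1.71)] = (2.697*u^2 - 2.0088*u - 2.3661)/(3.4596*u^4 - 0.7812*u^3 + 6.4053*u^2 - 0.7182*u + 2.9241)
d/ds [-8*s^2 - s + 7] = -16*s - 1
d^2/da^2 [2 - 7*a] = 0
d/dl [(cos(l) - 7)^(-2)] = 2*sin(l)/(cos(l) - 7)^3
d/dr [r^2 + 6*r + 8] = 2*r + 6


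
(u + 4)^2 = u^2 + 8*u + 16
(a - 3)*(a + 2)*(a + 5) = a^3 + 4*a^2 - 11*a - 30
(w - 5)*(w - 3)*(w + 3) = w^3 - 5*w^2 - 9*w + 45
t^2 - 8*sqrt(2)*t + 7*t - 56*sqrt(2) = (t + 7)*(t - 8*sqrt(2))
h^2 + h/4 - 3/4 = (h - 3/4)*(h + 1)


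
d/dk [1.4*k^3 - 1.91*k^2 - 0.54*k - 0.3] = 4.2*k^2 - 3.82*k - 0.54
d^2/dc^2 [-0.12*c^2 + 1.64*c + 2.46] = -0.240000000000000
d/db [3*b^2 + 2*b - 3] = 6*b + 2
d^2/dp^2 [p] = 0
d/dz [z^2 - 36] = 2*z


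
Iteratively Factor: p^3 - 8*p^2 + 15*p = (p - 5)*(p^2 - 3*p) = (p - 5)*(p - 3)*(p)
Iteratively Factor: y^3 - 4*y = (y - 2)*(y^2 + 2*y) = (y - 2)*(y + 2)*(y)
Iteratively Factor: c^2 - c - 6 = (c - 3)*(c + 2)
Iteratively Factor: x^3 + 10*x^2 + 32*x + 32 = (x + 2)*(x^2 + 8*x + 16) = (x + 2)*(x + 4)*(x + 4)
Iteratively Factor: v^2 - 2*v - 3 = (v - 3)*(v + 1)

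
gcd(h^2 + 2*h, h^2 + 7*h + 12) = 1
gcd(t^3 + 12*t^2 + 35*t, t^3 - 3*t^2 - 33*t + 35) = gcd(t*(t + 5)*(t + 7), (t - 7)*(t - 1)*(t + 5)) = t + 5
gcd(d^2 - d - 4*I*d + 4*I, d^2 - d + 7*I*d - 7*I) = d - 1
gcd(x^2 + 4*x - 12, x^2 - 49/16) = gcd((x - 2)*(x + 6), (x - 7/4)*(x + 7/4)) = 1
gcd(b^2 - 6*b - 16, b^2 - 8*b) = b - 8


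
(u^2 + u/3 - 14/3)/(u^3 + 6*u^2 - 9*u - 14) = (u + 7/3)/(u^2 + 8*u + 7)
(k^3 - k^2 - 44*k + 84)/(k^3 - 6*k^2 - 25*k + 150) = (k^2 + 5*k - 14)/(k^2 - 25)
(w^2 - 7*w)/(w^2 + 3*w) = (w - 7)/(w + 3)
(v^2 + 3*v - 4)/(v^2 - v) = (v + 4)/v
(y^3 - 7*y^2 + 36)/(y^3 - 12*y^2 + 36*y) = (y^2 - y - 6)/(y*(y - 6))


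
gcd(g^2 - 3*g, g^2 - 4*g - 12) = 1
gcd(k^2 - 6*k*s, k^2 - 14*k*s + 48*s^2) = -k + 6*s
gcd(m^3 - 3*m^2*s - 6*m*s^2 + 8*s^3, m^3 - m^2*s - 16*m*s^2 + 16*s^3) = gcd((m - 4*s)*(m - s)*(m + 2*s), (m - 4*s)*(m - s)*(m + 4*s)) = m^2 - 5*m*s + 4*s^2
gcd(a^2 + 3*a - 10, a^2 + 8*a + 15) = a + 5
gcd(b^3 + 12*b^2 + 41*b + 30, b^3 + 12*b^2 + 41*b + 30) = b^3 + 12*b^2 + 41*b + 30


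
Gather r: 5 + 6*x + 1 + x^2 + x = x^2 + 7*x + 6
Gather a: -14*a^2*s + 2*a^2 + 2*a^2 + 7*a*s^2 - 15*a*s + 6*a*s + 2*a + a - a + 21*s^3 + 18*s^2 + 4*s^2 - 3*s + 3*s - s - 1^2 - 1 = a^2*(4 - 14*s) + a*(7*s^2 - 9*s + 2) + 21*s^3 + 22*s^2 - s - 2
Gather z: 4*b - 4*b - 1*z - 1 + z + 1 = 0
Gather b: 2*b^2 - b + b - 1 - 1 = 2*b^2 - 2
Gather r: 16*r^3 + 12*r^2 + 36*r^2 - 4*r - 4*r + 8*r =16*r^3 + 48*r^2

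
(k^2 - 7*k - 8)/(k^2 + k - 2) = (k^2 - 7*k - 8)/(k^2 + k - 2)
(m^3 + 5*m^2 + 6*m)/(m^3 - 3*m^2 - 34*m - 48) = m/(m - 8)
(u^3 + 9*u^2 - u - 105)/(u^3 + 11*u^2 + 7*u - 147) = (u + 5)/(u + 7)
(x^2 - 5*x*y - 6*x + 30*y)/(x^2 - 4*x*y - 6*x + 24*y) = (x - 5*y)/(x - 4*y)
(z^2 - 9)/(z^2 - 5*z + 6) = (z + 3)/(z - 2)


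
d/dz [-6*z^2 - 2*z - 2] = -12*z - 2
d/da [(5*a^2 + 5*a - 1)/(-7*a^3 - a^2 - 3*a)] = (35*a^4 + 70*a^3 - 31*a^2 - 2*a - 3)/(a^2*(49*a^4 + 14*a^3 + 43*a^2 + 6*a + 9))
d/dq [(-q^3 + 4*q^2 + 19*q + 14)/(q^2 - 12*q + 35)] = (-q^2 + 10*q + 17)/(q^2 - 10*q + 25)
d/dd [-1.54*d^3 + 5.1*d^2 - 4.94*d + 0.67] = -4.62*d^2 + 10.2*d - 4.94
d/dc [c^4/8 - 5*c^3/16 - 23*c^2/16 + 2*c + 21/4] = c^3/2 - 15*c^2/16 - 23*c/8 + 2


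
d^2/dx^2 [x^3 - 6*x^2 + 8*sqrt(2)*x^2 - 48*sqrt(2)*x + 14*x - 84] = 6*x - 12 + 16*sqrt(2)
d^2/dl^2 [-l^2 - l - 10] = -2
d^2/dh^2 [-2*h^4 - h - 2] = -24*h^2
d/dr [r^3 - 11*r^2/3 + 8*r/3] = 3*r^2 - 22*r/3 + 8/3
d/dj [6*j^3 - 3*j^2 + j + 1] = 18*j^2 - 6*j + 1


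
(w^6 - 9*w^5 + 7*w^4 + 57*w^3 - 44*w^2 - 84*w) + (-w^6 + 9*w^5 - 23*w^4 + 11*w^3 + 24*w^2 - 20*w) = -16*w^4 + 68*w^3 - 20*w^2 - 104*w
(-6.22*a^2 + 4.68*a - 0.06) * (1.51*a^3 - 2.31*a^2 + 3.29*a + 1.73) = -9.3922*a^5 + 21.435*a^4 - 31.3652*a^3 + 4.7752*a^2 + 7.899*a - 0.1038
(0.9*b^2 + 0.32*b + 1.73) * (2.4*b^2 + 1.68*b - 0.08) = 2.16*b^4 + 2.28*b^3 + 4.6176*b^2 + 2.8808*b - 0.1384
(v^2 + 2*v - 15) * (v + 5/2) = v^3 + 9*v^2/2 - 10*v - 75/2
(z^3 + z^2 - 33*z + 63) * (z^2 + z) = z^5 + 2*z^4 - 32*z^3 + 30*z^2 + 63*z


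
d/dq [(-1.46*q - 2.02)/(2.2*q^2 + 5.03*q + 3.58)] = (3.212*q^2 + 8.888*q + 4.9338)/(4.84*q^4 + 22.132*q^3 + 41.0529*q^2 + 36.0148*q + 12.8164)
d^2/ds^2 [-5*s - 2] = 0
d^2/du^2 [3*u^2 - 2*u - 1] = 6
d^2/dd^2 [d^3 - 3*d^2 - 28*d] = 6*d - 6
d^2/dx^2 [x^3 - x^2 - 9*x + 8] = 6*x - 2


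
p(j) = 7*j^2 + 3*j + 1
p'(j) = 14*j + 3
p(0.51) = 4.35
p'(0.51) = 10.14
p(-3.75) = 88.19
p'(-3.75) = -49.50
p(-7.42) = 364.13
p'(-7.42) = -100.88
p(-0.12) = 0.74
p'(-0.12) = 1.32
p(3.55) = 99.87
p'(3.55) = 52.70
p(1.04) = 11.69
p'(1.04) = 17.56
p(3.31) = 87.62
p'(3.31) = 49.34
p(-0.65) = 2.01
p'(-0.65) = -6.10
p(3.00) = 73.00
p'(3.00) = 45.00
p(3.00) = 73.00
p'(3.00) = 45.00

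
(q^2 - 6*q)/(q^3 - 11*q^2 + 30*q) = 1/(q - 5)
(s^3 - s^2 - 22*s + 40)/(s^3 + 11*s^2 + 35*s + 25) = (s^2 - 6*s + 8)/(s^2 + 6*s + 5)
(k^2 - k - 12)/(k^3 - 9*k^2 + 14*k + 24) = (k + 3)/(k^2 - 5*k - 6)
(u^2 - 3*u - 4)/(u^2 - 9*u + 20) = (u + 1)/(u - 5)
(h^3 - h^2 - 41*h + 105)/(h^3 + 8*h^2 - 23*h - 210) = (h - 3)/(h + 6)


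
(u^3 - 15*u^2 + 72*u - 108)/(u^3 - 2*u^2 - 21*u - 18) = (u^2 - 9*u + 18)/(u^2 + 4*u + 3)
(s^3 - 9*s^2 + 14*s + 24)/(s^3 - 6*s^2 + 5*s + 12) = (s - 6)/(s - 3)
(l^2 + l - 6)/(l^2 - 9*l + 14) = (l + 3)/(l - 7)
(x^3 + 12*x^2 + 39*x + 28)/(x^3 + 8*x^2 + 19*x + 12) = (x + 7)/(x + 3)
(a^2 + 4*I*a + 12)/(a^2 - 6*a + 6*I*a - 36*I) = (a - 2*I)/(a - 6)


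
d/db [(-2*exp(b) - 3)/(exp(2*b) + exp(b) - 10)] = ((2*exp(b) + 1)*(2*exp(b) + 3) - 2*exp(2*b) - 2*exp(b) + 20)*exp(b)/(exp(2*b) + exp(b) - 10)^2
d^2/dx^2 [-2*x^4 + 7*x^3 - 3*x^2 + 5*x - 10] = -24*x^2 + 42*x - 6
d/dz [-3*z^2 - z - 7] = -6*z - 1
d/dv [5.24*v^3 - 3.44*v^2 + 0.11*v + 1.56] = 15.72*v^2 - 6.88*v + 0.11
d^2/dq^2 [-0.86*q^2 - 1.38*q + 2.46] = -1.72000000000000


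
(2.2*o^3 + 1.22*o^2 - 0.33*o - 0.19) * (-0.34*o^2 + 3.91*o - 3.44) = -0.748*o^5 + 8.1872*o^4 - 2.6856*o^3 - 5.4225*o^2 + 0.3923*o + 0.6536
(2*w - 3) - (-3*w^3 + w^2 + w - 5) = 3*w^3 - w^2 + w + 2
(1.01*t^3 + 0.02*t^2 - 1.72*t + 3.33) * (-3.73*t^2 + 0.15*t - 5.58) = -3.7673*t^5 + 0.0769*t^4 + 0.7828*t^3 - 12.7905*t^2 + 10.0971*t - 18.5814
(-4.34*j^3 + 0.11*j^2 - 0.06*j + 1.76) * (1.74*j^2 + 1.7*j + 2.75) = -7.5516*j^5 - 7.1866*j^4 - 11.8524*j^3 + 3.2629*j^2 + 2.827*j + 4.84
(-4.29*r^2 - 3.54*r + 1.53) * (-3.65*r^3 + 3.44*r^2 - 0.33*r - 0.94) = 15.6585*r^5 - 1.8366*r^4 - 16.3464*r^3 + 10.464*r^2 + 2.8227*r - 1.4382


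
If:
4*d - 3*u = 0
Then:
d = 3*u/4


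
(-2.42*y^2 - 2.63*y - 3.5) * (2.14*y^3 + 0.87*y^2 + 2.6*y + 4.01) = -5.1788*y^5 - 7.7336*y^4 - 16.0701*y^3 - 19.5872*y^2 - 19.6463*y - 14.035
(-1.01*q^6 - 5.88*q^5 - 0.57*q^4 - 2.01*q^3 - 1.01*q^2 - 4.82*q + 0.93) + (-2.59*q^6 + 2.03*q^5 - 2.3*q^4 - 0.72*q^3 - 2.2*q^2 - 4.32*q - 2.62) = -3.6*q^6 - 3.85*q^5 - 2.87*q^4 - 2.73*q^3 - 3.21*q^2 - 9.14*q - 1.69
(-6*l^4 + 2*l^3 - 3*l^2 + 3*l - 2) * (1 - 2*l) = 12*l^5 - 10*l^4 + 8*l^3 - 9*l^2 + 7*l - 2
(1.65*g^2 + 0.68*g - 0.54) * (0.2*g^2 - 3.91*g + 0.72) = 0.33*g^4 - 6.3155*g^3 - 1.5788*g^2 + 2.601*g - 0.3888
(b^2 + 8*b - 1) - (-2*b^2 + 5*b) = 3*b^2 + 3*b - 1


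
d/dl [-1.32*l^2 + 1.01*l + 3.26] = 1.01 - 2.64*l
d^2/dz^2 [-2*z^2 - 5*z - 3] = -4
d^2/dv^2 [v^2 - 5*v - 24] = 2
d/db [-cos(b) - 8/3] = sin(b)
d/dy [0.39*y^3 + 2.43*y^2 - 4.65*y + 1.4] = 1.17*y^2 + 4.86*y - 4.65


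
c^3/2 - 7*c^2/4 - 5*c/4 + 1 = (c/2 + 1/2)*(c - 4)*(c - 1/2)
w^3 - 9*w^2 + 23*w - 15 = (w - 5)*(w - 3)*(w - 1)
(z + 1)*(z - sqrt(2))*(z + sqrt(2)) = z^3 + z^2 - 2*z - 2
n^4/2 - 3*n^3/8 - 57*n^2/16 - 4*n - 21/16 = (n/2 + 1/2)*(n - 7/2)*(n + 3/4)*(n + 1)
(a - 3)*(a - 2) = a^2 - 5*a + 6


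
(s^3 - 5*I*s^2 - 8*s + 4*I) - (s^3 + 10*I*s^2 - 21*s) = -15*I*s^2 + 13*s + 4*I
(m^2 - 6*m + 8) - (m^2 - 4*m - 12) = 20 - 2*m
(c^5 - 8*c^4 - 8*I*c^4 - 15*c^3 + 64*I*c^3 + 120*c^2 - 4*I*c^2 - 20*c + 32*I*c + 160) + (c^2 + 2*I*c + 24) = c^5 - 8*c^4 - 8*I*c^4 - 15*c^3 + 64*I*c^3 + 121*c^2 - 4*I*c^2 - 20*c + 34*I*c + 184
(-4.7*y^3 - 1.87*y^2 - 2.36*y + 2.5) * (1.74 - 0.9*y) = 4.23*y^4 - 6.495*y^3 - 1.1298*y^2 - 6.3564*y + 4.35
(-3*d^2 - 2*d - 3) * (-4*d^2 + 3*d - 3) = 12*d^4 - d^3 + 15*d^2 - 3*d + 9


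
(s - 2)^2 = s^2 - 4*s + 4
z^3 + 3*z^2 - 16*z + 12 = (z - 2)*(z - 1)*(z + 6)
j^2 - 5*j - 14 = (j - 7)*(j + 2)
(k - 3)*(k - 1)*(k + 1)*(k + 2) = k^4 - k^3 - 7*k^2 + k + 6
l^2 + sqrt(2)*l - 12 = (l - 2*sqrt(2))*(l + 3*sqrt(2))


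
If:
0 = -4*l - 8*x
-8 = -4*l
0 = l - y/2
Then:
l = 2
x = -1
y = 4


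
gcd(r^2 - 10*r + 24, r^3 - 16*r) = r - 4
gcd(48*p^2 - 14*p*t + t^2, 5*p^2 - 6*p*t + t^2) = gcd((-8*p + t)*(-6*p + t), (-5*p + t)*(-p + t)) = 1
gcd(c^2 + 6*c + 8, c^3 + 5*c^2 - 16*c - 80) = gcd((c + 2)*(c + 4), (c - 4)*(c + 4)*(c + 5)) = c + 4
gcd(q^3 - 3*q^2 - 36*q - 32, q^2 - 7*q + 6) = 1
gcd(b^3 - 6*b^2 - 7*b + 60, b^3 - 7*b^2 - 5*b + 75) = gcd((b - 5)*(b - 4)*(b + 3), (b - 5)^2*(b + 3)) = b^2 - 2*b - 15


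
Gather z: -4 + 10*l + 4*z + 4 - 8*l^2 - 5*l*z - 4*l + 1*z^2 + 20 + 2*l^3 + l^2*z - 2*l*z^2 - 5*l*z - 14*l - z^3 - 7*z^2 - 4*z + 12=2*l^3 - 8*l^2 - 8*l - z^3 + z^2*(-2*l - 6) + z*(l^2 - 10*l) + 32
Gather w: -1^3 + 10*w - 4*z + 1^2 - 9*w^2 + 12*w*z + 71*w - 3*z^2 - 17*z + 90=-9*w^2 + w*(12*z + 81) - 3*z^2 - 21*z + 90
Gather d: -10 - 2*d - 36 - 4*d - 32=-6*d - 78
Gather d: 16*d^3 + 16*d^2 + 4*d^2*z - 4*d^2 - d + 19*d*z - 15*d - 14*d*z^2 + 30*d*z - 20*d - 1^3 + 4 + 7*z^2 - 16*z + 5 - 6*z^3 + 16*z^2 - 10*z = 16*d^3 + d^2*(4*z + 12) + d*(-14*z^2 + 49*z - 36) - 6*z^3 + 23*z^2 - 26*z + 8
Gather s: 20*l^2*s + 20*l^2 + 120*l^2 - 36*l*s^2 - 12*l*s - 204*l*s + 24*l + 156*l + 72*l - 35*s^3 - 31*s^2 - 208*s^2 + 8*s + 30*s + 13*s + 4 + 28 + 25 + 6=140*l^2 + 252*l - 35*s^3 + s^2*(-36*l - 239) + s*(20*l^2 - 216*l + 51) + 63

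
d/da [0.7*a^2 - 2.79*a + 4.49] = 1.4*a - 2.79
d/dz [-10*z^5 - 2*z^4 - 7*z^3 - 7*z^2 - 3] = z*(-50*z^3 - 8*z^2 - 21*z - 14)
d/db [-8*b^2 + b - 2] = 1 - 16*b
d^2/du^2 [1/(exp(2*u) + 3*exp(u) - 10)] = (2*(2*exp(u) + 3)^2*exp(u) - (4*exp(u) + 3)*(exp(2*u) + 3*exp(u) - 10))*exp(u)/(exp(2*u) + 3*exp(u) - 10)^3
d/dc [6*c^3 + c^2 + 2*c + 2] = 18*c^2 + 2*c + 2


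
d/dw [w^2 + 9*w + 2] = 2*w + 9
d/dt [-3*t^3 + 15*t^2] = 3*t*(10 - 3*t)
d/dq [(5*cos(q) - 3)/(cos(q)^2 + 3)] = (5*cos(q)^2 - 6*cos(q) - 15)*sin(q)/((sin(q) - 2)^2*(sin(q) + 2)^2)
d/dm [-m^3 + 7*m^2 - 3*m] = -3*m^2 + 14*m - 3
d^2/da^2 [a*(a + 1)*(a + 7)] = 6*a + 16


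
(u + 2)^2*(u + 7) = u^3 + 11*u^2 + 32*u + 28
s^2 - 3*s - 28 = (s - 7)*(s + 4)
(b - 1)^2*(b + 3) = b^3 + b^2 - 5*b + 3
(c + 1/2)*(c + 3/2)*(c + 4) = c^3 + 6*c^2 + 35*c/4 + 3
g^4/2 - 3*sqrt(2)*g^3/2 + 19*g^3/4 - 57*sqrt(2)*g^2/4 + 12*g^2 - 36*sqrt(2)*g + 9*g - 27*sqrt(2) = (g/2 + 1)*(g + 3/2)*(g + 6)*(g - 3*sqrt(2))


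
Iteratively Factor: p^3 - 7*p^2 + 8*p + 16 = (p - 4)*(p^2 - 3*p - 4) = (p - 4)*(p + 1)*(p - 4)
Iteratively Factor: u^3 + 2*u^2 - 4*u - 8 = (u + 2)*(u^2 - 4) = (u - 2)*(u + 2)*(u + 2)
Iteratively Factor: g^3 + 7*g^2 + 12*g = (g + 4)*(g^2 + 3*g) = (g + 3)*(g + 4)*(g)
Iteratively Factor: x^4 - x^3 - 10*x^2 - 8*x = (x + 2)*(x^3 - 3*x^2 - 4*x) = (x + 1)*(x + 2)*(x^2 - 4*x) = (x - 4)*(x + 1)*(x + 2)*(x)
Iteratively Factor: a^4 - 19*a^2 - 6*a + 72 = (a - 2)*(a^3 + 2*a^2 - 15*a - 36) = (a - 2)*(a + 3)*(a^2 - a - 12) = (a - 4)*(a - 2)*(a + 3)*(a + 3)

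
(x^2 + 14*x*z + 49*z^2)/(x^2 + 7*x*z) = (x + 7*z)/x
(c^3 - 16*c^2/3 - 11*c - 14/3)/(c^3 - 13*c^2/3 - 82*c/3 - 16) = (c^2 - 6*c - 7)/(c^2 - 5*c - 24)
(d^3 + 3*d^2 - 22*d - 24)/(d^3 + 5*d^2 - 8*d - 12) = (d - 4)/(d - 2)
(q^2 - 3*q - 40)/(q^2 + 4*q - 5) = (q - 8)/(q - 1)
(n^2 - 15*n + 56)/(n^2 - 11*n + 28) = (n - 8)/(n - 4)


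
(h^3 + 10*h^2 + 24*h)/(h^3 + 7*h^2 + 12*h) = (h + 6)/(h + 3)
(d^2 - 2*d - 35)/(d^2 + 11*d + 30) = (d - 7)/(d + 6)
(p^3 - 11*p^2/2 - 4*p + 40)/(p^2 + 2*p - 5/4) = 2*(p^2 - 8*p + 16)/(2*p - 1)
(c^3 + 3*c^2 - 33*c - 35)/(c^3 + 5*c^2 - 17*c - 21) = (c - 5)/(c - 3)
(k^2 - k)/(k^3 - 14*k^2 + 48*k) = (k - 1)/(k^2 - 14*k + 48)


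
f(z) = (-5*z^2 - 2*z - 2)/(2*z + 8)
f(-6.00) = 42.50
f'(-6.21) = 5.08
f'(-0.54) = 0.59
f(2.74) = -3.34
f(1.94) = -2.08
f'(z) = (-10*z - 2)/(2*z + 8) - 2*(-5*z^2 - 2*z - 2)/(2*z + 8)^2 = (-5*z^2 - 40*z - 6)/(2*(z^2 + 8*z + 16))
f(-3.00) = -20.50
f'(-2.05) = 7.23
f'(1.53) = -1.29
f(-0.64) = -0.41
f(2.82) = -3.48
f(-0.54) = -0.34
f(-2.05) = -4.85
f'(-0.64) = 0.78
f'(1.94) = -1.45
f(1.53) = -1.52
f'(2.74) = -1.69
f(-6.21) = 41.27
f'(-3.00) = 34.50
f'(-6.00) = 6.75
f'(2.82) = -1.70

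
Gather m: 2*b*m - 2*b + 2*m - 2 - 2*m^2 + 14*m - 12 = -2*b - 2*m^2 + m*(2*b + 16) - 14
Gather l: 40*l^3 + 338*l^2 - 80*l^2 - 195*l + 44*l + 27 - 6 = 40*l^3 + 258*l^2 - 151*l + 21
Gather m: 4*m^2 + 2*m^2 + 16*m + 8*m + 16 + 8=6*m^2 + 24*m + 24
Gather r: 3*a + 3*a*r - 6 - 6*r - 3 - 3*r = 3*a + r*(3*a - 9) - 9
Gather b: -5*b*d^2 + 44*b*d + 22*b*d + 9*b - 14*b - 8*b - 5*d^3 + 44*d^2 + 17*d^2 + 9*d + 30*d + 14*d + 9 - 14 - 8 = b*(-5*d^2 + 66*d - 13) - 5*d^3 + 61*d^2 + 53*d - 13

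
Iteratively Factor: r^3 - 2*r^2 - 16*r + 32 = (r - 4)*(r^2 + 2*r - 8) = (r - 4)*(r - 2)*(r + 4)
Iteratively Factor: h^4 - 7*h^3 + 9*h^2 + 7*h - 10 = (h - 5)*(h^3 - 2*h^2 - h + 2) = (h - 5)*(h - 2)*(h^2 - 1) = (h - 5)*(h - 2)*(h - 1)*(h + 1)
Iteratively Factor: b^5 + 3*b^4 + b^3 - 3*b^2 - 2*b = (b + 1)*(b^4 + 2*b^3 - b^2 - 2*b) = (b + 1)^2*(b^3 + b^2 - 2*b) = (b - 1)*(b + 1)^2*(b^2 + 2*b) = b*(b - 1)*(b + 1)^2*(b + 2)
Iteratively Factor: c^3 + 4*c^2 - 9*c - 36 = (c + 4)*(c^2 - 9) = (c - 3)*(c + 4)*(c + 3)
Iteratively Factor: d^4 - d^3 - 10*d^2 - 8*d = (d - 4)*(d^3 + 3*d^2 + 2*d) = (d - 4)*(d + 1)*(d^2 + 2*d) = d*(d - 4)*(d + 1)*(d + 2)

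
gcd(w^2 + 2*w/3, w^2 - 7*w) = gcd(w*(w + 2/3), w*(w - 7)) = w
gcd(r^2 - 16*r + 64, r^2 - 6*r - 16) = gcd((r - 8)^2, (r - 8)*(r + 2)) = r - 8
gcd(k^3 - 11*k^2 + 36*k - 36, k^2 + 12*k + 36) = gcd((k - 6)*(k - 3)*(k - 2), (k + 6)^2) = 1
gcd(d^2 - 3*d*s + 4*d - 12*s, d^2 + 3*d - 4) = d + 4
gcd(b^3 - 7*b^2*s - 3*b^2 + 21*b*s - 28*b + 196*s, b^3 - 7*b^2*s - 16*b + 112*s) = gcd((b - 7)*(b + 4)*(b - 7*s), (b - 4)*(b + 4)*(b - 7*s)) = -b^2 + 7*b*s - 4*b + 28*s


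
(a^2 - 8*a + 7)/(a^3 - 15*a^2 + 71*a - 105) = (a - 1)/(a^2 - 8*a + 15)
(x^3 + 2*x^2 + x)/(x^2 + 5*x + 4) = x*(x + 1)/(x + 4)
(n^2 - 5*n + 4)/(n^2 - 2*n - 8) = (n - 1)/(n + 2)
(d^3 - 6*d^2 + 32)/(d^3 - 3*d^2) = (d^3 - 6*d^2 + 32)/(d^2*(d - 3))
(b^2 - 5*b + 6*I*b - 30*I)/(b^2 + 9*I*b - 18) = (b - 5)/(b + 3*I)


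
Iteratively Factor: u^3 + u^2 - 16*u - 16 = (u + 1)*(u^2 - 16) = (u - 4)*(u + 1)*(u + 4)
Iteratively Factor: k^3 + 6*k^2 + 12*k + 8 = (k + 2)*(k^2 + 4*k + 4) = (k + 2)^2*(k + 2)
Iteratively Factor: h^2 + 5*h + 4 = (h + 1)*(h + 4)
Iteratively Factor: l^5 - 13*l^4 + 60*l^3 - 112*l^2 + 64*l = (l - 1)*(l^4 - 12*l^3 + 48*l^2 - 64*l) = (l - 4)*(l - 1)*(l^3 - 8*l^2 + 16*l) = l*(l - 4)*(l - 1)*(l^2 - 8*l + 16) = l*(l - 4)^2*(l - 1)*(l - 4)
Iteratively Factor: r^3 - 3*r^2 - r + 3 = (r + 1)*(r^2 - 4*r + 3) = (r - 3)*(r + 1)*(r - 1)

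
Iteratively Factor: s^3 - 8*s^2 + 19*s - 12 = (s - 3)*(s^2 - 5*s + 4) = (s - 4)*(s - 3)*(s - 1)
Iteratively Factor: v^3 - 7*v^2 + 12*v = (v - 3)*(v^2 - 4*v) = (v - 4)*(v - 3)*(v)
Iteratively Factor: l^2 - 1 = (l + 1)*(l - 1)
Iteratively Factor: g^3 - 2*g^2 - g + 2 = (g - 1)*(g^2 - g - 2) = (g - 2)*(g - 1)*(g + 1)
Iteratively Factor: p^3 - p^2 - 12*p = (p)*(p^2 - p - 12) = p*(p + 3)*(p - 4)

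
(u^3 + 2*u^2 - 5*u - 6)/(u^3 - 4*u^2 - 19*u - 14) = (u^2 + u - 6)/(u^2 - 5*u - 14)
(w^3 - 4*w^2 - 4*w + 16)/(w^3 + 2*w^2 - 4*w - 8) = (w - 4)/(w + 2)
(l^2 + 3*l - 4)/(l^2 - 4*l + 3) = (l + 4)/(l - 3)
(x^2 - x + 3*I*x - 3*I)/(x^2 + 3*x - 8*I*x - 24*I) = (x^2 + x*(-1 + 3*I) - 3*I)/(x^2 + x*(3 - 8*I) - 24*I)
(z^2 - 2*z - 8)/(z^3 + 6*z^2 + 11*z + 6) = (z - 4)/(z^2 + 4*z + 3)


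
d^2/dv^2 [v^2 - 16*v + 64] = 2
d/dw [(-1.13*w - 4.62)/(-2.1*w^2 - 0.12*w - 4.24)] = (-2.373*w^2 - 19.404*w + 4.2368)/(4.41*w^4 + 0.504*w^3 + 17.8224*w^2 + 1.0176*w + 17.9776)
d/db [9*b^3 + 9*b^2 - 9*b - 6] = 27*b^2 + 18*b - 9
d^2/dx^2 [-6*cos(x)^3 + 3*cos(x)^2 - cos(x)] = 11*cos(x)/2 - 6*cos(2*x) + 27*cos(3*x)/2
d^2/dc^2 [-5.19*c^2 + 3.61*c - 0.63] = -10.3800000000000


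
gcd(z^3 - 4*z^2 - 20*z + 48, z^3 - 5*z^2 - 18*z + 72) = z^2 - 2*z - 24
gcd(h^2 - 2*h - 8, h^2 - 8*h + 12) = 1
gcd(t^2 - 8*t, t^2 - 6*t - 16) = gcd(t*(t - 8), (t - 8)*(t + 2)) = t - 8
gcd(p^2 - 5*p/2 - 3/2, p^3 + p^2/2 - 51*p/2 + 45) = p - 3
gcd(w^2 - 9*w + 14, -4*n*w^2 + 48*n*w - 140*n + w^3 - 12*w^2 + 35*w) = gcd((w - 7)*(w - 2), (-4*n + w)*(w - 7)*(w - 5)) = w - 7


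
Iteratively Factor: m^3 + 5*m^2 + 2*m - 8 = (m - 1)*(m^2 + 6*m + 8) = (m - 1)*(m + 2)*(m + 4)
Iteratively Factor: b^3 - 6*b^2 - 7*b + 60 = (b + 3)*(b^2 - 9*b + 20) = (b - 4)*(b + 3)*(b - 5)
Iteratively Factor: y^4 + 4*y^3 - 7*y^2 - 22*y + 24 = (y + 4)*(y^3 - 7*y + 6) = (y - 2)*(y + 4)*(y^2 + 2*y - 3) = (y - 2)*(y + 3)*(y + 4)*(y - 1)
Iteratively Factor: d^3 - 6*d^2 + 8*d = (d)*(d^2 - 6*d + 8) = d*(d - 2)*(d - 4)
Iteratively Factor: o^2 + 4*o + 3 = (o + 3)*(o + 1)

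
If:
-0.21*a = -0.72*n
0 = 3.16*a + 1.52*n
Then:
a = 0.00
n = 0.00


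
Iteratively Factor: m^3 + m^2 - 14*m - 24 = (m + 2)*(m^2 - m - 12) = (m - 4)*(m + 2)*(m + 3)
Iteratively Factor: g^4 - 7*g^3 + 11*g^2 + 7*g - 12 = (g - 3)*(g^3 - 4*g^2 - g + 4) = (g - 4)*(g - 3)*(g^2 - 1) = (g - 4)*(g - 3)*(g - 1)*(g + 1)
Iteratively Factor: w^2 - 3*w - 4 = (w - 4)*(w + 1)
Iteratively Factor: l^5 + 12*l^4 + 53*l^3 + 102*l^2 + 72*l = (l)*(l^4 + 12*l^3 + 53*l^2 + 102*l + 72) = l*(l + 3)*(l^3 + 9*l^2 + 26*l + 24) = l*(l + 3)^2*(l^2 + 6*l + 8) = l*(l + 3)^2*(l + 4)*(l + 2)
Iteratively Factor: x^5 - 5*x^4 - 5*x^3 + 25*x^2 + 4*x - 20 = (x - 1)*(x^4 - 4*x^3 - 9*x^2 + 16*x + 20) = (x - 1)*(x + 2)*(x^3 - 6*x^2 + 3*x + 10) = (x - 5)*(x - 1)*(x + 2)*(x^2 - x - 2) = (x - 5)*(x - 1)*(x + 1)*(x + 2)*(x - 2)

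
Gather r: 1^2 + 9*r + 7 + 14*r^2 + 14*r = 14*r^2 + 23*r + 8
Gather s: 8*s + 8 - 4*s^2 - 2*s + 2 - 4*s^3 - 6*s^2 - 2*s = -4*s^3 - 10*s^2 + 4*s + 10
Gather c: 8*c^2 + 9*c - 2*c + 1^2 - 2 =8*c^2 + 7*c - 1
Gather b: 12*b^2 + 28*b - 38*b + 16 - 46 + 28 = 12*b^2 - 10*b - 2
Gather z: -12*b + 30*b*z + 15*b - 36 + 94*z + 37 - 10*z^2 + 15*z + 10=3*b - 10*z^2 + z*(30*b + 109) + 11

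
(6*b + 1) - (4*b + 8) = 2*b - 7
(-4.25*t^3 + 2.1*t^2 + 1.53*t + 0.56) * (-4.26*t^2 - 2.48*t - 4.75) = 18.105*t^5 + 1.594*t^4 + 8.4617*t^3 - 16.155*t^2 - 8.6563*t - 2.66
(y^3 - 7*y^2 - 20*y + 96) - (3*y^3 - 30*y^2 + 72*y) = -2*y^3 + 23*y^2 - 92*y + 96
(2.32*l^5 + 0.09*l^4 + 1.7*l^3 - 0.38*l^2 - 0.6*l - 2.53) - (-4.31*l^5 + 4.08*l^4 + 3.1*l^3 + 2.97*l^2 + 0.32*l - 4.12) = 6.63*l^5 - 3.99*l^4 - 1.4*l^3 - 3.35*l^2 - 0.92*l + 1.59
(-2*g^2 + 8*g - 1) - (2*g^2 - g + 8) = -4*g^2 + 9*g - 9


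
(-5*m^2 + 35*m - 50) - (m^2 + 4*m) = -6*m^2 + 31*m - 50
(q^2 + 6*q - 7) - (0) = q^2 + 6*q - 7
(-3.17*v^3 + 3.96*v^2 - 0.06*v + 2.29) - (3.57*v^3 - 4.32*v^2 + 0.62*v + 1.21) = -6.74*v^3 + 8.28*v^2 - 0.68*v + 1.08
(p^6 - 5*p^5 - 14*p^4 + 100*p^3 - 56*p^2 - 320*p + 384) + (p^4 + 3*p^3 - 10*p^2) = p^6 - 5*p^5 - 13*p^4 + 103*p^3 - 66*p^2 - 320*p + 384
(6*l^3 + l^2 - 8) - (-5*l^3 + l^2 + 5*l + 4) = 11*l^3 - 5*l - 12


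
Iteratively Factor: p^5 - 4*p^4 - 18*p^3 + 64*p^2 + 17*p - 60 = (p - 3)*(p^4 - p^3 - 21*p^2 + p + 20) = (p - 3)*(p + 4)*(p^3 - 5*p^2 - p + 5) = (p - 3)*(p - 1)*(p + 4)*(p^2 - 4*p - 5) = (p - 3)*(p - 1)*(p + 1)*(p + 4)*(p - 5)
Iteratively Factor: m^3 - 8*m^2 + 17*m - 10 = (m - 5)*(m^2 - 3*m + 2) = (m - 5)*(m - 2)*(m - 1)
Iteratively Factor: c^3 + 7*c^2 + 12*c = (c + 3)*(c^2 + 4*c) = (c + 3)*(c + 4)*(c)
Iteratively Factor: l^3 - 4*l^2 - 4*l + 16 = (l - 2)*(l^2 - 2*l - 8) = (l - 2)*(l + 2)*(l - 4)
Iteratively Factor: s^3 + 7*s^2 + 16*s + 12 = (s + 2)*(s^2 + 5*s + 6) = (s + 2)*(s + 3)*(s + 2)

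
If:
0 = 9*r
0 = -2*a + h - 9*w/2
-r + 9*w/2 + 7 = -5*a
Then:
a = -9*w/10 - 7/5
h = 27*w/10 - 14/5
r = 0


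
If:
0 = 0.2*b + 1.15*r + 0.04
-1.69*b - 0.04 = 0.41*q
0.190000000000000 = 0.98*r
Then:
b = -1.31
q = 5.32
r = 0.19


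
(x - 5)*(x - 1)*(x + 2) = x^3 - 4*x^2 - 7*x + 10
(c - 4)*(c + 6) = c^2 + 2*c - 24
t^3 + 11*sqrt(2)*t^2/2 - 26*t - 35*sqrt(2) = (t - 5*sqrt(2)/2)*(t + sqrt(2))*(t + 7*sqrt(2))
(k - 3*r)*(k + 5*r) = k^2 + 2*k*r - 15*r^2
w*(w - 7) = w^2 - 7*w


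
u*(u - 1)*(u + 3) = u^3 + 2*u^2 - 3*u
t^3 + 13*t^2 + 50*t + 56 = (t + 2)*(t + 4)*(t + 7)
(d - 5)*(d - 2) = d^2 - 7*d + 10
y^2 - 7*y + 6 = (y - 6)*(y - 1)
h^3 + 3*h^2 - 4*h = h*(h - 1)*(h + 4)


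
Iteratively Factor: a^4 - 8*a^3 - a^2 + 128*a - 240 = (a + 4)*(a^3 - 12*a^2 + 47*a - 60) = (a - 5)*(a + 4)*(a^2 - 7*a + 12) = (a - 5)*(a - 3)*(a + 4)*(a - 4)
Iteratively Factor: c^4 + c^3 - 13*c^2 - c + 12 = (c - 3)*(c^3 + 4*c^2 - c - 4) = (c - 3)*(c - 1)*(c^2 + 5*c + 4) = (c - 3)*(c - 1)*(c + 4)*(c + 1)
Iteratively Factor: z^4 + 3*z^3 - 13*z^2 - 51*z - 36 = (z + 3)*(z^3 - 13*z - 12) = (z + 1)*(z + 3)*(z^2 - z - 12) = (z - 4)*(z + 1)*(z + 3)*(z + 3)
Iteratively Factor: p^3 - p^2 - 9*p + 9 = (p + 3)*(p^2 - 4*p + 3) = (p - 3)*(p + 3)*(p - 1)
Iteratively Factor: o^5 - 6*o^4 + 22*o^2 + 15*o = (o + 1)*(o^4 - 7*o^3 + 7*o^2 + 15*o) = (o - 5)*(o + 1)*(o^3 - 2*o^2 - 3*o) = (o - 5)*(o - 3)*(o + 1)*(o^2 + o) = (o - 5)*(o - 3)*(o + 1)^2*(o)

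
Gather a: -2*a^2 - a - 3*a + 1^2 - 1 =-2*a^2 - 4*a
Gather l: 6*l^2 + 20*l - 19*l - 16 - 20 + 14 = 6*l^2 + l - 22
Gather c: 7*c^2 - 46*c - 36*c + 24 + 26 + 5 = 7*c^2 - 82*c + 55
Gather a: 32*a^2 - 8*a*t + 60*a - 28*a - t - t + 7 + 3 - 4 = 32*a^2 + a*(32 - 8*t) - 2*t + 6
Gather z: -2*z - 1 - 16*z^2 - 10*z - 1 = -16*z^2 - 12*z - 2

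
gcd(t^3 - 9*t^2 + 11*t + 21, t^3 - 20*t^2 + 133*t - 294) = t - 7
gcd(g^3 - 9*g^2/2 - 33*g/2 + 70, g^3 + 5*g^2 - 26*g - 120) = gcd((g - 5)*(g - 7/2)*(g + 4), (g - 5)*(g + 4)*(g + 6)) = g^2 - g - 20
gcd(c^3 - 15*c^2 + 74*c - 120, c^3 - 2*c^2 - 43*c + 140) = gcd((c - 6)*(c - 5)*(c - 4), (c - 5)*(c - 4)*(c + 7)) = c^2 - 9*c + 20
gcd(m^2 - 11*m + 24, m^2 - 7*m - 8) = m - 8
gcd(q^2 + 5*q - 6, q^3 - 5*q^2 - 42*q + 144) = q + 6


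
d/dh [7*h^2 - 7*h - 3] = 14*h - 7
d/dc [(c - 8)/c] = 8/c^2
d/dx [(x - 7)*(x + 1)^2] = (x + 1)*(3*x - 13)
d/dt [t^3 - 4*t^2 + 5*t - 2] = 3*t^2 - 8*t + 5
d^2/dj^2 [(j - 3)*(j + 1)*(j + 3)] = 6*j + 2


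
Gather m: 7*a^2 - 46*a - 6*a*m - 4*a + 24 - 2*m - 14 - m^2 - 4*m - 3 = 7*a^2 - 50*a - m^2 + m*(-6*a - 6) + 7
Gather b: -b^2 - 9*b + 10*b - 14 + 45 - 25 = -b^2 + b + 6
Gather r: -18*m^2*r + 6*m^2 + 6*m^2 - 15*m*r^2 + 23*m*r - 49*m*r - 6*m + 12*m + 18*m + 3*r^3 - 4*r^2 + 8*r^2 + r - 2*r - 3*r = 12*m^2 + 24*m + 3*r^3 + r^2*(4 - 15*m) + r*(-18*m^2 - 26*m - 4)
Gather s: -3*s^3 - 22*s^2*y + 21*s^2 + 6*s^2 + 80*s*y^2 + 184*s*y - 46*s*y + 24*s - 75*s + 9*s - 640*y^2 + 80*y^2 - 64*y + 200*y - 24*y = -3*s^3 + s^2*(27 - 22*y) + s*(80*y^2 + 138*y - 42) - 560*y^2 + 112*y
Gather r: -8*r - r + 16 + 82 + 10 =108 - 9*r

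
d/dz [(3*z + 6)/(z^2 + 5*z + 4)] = 3*(z^2 + 5*z - (z + 2)*(2*z + 5) + 4)/(z^2 + 5*z + 4)^2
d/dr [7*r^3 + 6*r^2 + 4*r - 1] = 21*r^2 + 12*r + 4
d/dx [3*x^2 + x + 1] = 6*x + 1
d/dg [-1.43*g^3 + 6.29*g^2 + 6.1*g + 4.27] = -4.29*g^2 + 12.58*g + 6.1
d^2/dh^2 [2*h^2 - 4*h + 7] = 4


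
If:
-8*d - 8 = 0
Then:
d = -1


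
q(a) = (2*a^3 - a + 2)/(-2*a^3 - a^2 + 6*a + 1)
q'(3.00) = 0.27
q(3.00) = -1.20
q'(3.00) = 0.27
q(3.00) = -1.20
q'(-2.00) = -145.00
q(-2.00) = -12.00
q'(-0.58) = -2.33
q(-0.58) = -0.90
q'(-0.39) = -7.00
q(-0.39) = -1.65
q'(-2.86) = -0.97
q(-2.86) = -1.87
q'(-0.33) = -12.77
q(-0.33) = -2.22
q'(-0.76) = -1.47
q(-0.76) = -0.58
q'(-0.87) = -1.34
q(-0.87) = -0.42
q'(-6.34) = -0.04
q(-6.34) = -1.16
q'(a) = (6*a^2 - 1)/(-2*a^3 - a^2 + 6*a + 1) + (6*a^2 + 2*a - 6)*(2*a^3 - a + 2)/(-2*a^3 - a^2 + 6*a + 1)^2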